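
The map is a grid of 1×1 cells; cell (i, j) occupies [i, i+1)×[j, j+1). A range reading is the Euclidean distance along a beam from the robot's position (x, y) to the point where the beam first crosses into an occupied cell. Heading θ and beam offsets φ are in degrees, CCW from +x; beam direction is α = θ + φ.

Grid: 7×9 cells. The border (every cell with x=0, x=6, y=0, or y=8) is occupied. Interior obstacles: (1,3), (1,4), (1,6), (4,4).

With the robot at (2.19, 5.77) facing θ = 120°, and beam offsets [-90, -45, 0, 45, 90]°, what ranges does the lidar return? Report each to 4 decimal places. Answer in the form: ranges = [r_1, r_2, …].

ranges = [4.3994, 2.3087, 0.3800, 0.8887, 1.3741]

beam 1: φ=-90°, α=30°
  dir = (cos 30°, sin 30°) = (0.8660, 0.5000); from cell (2,5)
  next x-line at t=0.9353, next y-line at t=0.4600; Δt_x=1.1547, Δt_y=2.0000
    y: enter (2,6) at t=0.4600
    x: enter (3,6) at t=0.9353
    x: enter (4,6) at t=2.0900
    y: enter (4,7) at t=2.4600
    x: enter (5,7) at t=3.2447
    x: enter (6,7) at t=4.3994 ← occupied
  → r_1 = 4.3994
beam 2: φ=-45°, α=75°
  dir = (cos 75°, sin 75°) = (0.2588, 0.9659); from cell (2,5)
  next x-line at t=3.1296, next y-line at t=0.2381; Δt_x=3.8637, Δt_y=1.0353
    y: enter (2,6) at t=0.2381
    y: enter (2,7) at t=1.2734
    y: enter (2,8) at t=2.3087 ← occupied
  → r_2 = 2.3087
beam 3: φ=0°, α=120°
  dir = (cos 120°, sin 120°) = (-0.5000, 0.8660); from cell (2,5)
  next x-line at t=0.3800, next y-line at t=0.2656; Δt_x=2.0000, Δt_y=1.1547
    y: enter (2,6) at t=0.2656
    x: enter (1,6) at t=0.3800 ← occupied
  → r_3 = 0.3800
beam 4: φ=45°, α=165°
  dir = (cos 165°, sin 165°) = (-0.9659, 0.2588); from cell (2,5)
  next x-line at t=0.1967, next y-line at t=0.8887; Δt_x=1.0353, Δt_y=3.8637
    x: enter (1,5) at t=0.1967
    y: enter (1,6) at t=0.8887 ← occupied
  → r_4 = 0.8887
beam 5: φ=90°, α=210°
  dir = (cos 210°, sin 210°) = (-0.8660, -0.5000); from cell (2,5)
  next x-line at t=0.2194, next y-line at t=1.5400; Δt_x=1.1547, Δt_y=2.0000
    x: enter (1,5) at t=0.2194
    x: enter (0,5) at t=1.3741 ← occupied
  → r_5 = 1.3741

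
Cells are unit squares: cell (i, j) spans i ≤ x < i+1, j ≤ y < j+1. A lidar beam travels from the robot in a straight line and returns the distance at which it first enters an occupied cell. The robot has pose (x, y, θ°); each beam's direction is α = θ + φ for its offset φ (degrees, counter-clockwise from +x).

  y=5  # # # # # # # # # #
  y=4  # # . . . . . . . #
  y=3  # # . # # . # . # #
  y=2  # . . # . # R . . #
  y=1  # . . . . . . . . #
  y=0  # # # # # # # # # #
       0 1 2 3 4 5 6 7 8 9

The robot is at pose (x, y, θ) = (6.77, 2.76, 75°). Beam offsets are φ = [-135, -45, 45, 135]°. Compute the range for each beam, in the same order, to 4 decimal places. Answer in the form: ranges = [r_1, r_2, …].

ranges = [2.0323, 1.4203, 0.2771, 0.8891]

beam 1: φ=-135°, α=300°
  d=(0.5000,-0.8660)  start (6,2)  tX=0.4600 tY=0.8776  stride 1/|dx|=2.0000 1/|dy|=1.1547
    cross x-line → (7,2), t=0.4600
    cross y-line → (7,1), t=0.8776
    cross y-line → (7,0), t=2.0323 (wall)
  → r_1 = 2.0323
beam 2: φ=-45°, α=30°
  d=(0.8660,0.5000)  start (6,2)  tX=0.2656 tY=0.4800  stride 1/|dx|=1.1547 1/|dy|=2.0000
    cross x-line → (7,2), t=0.2656
    cross y-line → (7,3), t=0.4800
    cross x-line → (8,3), t=1.4203 (wall)
  → r_2 = 1.4203
beam 3: φ=45°, α=120°
  d=(-0.5000,0.8660)  start (6,2)  tX=1.5400 tY=0.2771  stride 1/|dx|=2.0000 1/|dy|=1.1547
    cross y-line → (6,3), t=0.2771 (wall)
  → r_3 = 0.2771
beam 4: φ=135°, α=210°
  d=(-0.8660,-0.5000)  start (6,2)  tX=0.8891 tY=1.5200  stride 1/|dx|=1.1547 1/|dy|=2.0000
    cross x-line → (5,2), t=0.8891 (wall)
  → r_4 = 0.8891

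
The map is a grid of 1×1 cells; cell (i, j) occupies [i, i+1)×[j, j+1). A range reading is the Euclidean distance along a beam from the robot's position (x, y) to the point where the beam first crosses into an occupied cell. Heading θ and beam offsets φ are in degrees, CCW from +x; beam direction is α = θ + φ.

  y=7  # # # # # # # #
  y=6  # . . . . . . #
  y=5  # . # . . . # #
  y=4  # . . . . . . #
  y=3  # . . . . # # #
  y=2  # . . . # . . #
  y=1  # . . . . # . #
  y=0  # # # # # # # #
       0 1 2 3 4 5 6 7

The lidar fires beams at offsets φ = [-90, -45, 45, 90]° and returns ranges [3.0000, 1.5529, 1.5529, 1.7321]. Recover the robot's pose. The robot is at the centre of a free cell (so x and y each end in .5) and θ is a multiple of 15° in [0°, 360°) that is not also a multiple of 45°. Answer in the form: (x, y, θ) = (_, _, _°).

(x, y, θ) = (2.5, 2.5, 210°)

The pose lattice has 30·16 = 480 candidates. Test each by forward raycasting.
  (6.5, 1.5, 330°): beam 1 = 0.5774 ≠ 3.0000 ✗
  (1.5, 5.5, 300°): beam 1 = 0.5774 ≠ 3.0000 ✗
  (5.5, 2.5, 150°): beam 1 = 0.5774 ≠ 3.0000 ✗
  (2.5, 4.5, 30°): beam 1 = 4.0415 ≠ 3.0000 ✗
  …
  (2.5, 2.5, 210°): r_1=3.0000, r_2=1.5529, r_3=1.5529, r_4=1.7321 — all match ✓
Only this pose fits every beam.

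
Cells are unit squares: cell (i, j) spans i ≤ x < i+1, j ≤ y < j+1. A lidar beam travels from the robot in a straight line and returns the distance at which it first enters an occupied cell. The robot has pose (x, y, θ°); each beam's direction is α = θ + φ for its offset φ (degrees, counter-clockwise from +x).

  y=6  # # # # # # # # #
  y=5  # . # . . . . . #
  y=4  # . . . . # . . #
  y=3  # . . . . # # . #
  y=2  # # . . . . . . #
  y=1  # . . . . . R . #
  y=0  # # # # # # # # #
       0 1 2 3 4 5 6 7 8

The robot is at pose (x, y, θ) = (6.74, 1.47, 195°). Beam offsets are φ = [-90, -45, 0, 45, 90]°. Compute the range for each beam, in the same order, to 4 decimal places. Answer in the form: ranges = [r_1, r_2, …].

beam 1: φ=-90°, α=105°
  d=(-0.2588,0.9659)  start (6,1)  tX=2.8591 tY=0.5487  stride 1/|dx|=3.8637 1/|dy|=1.0353
    cross y-line → (6,2), t=0.5487
    cross y-line → (6,3), t=1.5840 (wall)
  → r_1 = 1.5840
beam 2: φ=-45°, α=150°
  d=(-0.8660,0.5000)  start (6,1)  tX=0.8545 tY=1.0600  stride 1/|dx|=1.1547 1/|dy|=2.0000
    cross x-line → (5,1), t=0.8545
    cross y-line → (5,2), t=1.0600
    cross x-line → (4,2), t=2.0092
    cross y-line → (4,3), t=3.0600
    cross x-line → (3,3), t=3.1639
    cross x-line → (2,3), t=4.3186
    cross y-line → (2,4), t=5.0600
    cross x-line → (1,4), t=5.4733
    cross x-line → (0,4), t=6.6280 (wall)
  → r_2 = 6.6280
beam 3: φ=0°, α=195°
  d=(-0.9659,-0.2588)  start (6,1)  tX=0.7661 tY=1.8159  stride 1/|dx|=1.0353 1/|dy|=3.8637
    cross x-line → (5,1), t=0.7661
    cross x-line → (4,1), t=1.8014
    cross y-line → (4,0), t=1.8159 (wall)
  → r_3 = 1.8159
beam 4: φ=45°, α=240°
  d=(-0.5000,-0.8660)  start (6,1)  tX=1.4800 tY=0.5427  stride 1/|dx|=2.0000 1/|dy|=1.1547
    cross y-line → (6,0), t=0.5427 (wall)
  → r_4 = 0.5427
beam 5: φ=90°, α=285°
  d=(0.2588,-0.9659)  start (6,1)  tX=1.0046 tY=0.4866  stride 1/|dx|=3.8637 1/|dy|=1.0353
    cross y-line → (6,0), t=0.4866 (wall)
  → r_5 = 0.4866

ranges = [1.5840, 6.6280, 1.8159, 0.5427, 0.4866]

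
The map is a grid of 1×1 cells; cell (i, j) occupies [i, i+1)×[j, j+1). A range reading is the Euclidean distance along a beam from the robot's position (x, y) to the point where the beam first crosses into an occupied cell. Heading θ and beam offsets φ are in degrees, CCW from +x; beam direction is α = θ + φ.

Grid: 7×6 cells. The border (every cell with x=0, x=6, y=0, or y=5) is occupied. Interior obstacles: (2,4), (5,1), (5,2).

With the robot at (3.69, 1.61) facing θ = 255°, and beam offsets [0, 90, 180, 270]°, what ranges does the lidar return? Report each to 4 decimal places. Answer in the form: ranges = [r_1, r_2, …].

ranges = [0.6315, 1.3562, 3.5096, 2.7849]

beam 1: φ=0°, α=255°
  d=(-0.2588,-0.9659)  start (3,1)  tX=2.6660 tY=0.6315  stride 1/|dx|=3.8637 1/|dy|=1.0353
    cross y-line → (3,0), t=0.6315 (wall)
  → r_1 = 0.6315
beam 2: φ=90°, α=345°
  d=(0.9659,-0.2588)  start (3,1)  tX=0.3209 tY=2.3569  stride 1/|dx|=1.0353 1/|dy|=3.8637
    cross x-line → (4,1), t=0.3209
    cross x-line → (5,1), t=1.3562 (wall)
  → r_2 = 1.3562
beam 3: φ=180°, α=75°
  d=(0.2588,0.9659)  start (3,1)  tX=1.1977 tY=0.4038  stride 1/|dx|=3.8637 1/|dy|=1.0353
    cross y-line → (3,2), t=0.4038
    cross x-line → (4,2), t=1.1977
    cross y-line → (4,3), t=1.4390
    cross y-line → (4,4), t=2.4743
    cross y-line → (4,5), t=3.5096 (wall)
  → r_3 = 3.5096
beam 4: φ=270°, α=165°
  d=(-0.9659,0.2588)  start (3,1)  tX=0.7143 tY=1.5068  stride 1/|dx|=1.0353 1/|dy|=3.8637
    cross x-line → (2,1), t=0.7143
    cross y-line → (2,2), t=1.5068
    cross x-line → (1,2), t=1.7496
    cross x-line → (0,2), t=2.7849 (wall)
  → r_4 = 2.7849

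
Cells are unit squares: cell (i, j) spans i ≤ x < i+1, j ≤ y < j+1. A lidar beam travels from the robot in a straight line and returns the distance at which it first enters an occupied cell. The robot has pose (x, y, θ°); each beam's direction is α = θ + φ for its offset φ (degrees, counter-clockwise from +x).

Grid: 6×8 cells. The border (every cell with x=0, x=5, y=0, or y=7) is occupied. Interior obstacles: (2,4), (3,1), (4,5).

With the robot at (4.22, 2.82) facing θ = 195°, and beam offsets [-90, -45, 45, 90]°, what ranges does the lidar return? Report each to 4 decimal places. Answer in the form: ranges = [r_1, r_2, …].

ranges = [4.3275, 2.3600, 0.9469, 1.8842]

beam 1: φ=-90°, α=105°
  dir = (cos 105°, sin 105°) = (-0.2588, 0.9659); from cell (4,2)
  next x-line at t=0.8500, next y-line at t=0.1863; Δt_x=3.8637, Δt_y=1.0353
    y: enter (4,3) at t=0.1863
    x: enter (3,3) at t=0.8500
    y: enter (3,4) at t=1.2216
    y: enter (3,5) at t=2.2569
    y: enter (3,6) at t=3.2922
    y: enter (3,7) at t=4.3275 ← occupied
  → r_1 = 4.3275
beam 2: φ=-45°, α=150°
  dir = (cos 150°, sin 150°) = (-0.8660, 0.5000); from cell (4,2)
  next x-line at t=0.2540, next y-line at t=0.3600; Δt_x=1.1547, Δt_y=2.0000
    x: enter (3,2) at t=0.2540
    y: enter (3,3) at t=0.3600
    x: enter (2,3) at t=1.4087
    y: enter (2,4) at t=2.3600 ← occupied
  → r_2 = 2.3600
beam 3: φ=45°, α=240°
  dir = (cos 240°, sin 240°) = (-0.5000, -0.8660); from cell (4,2)
  next x-line at t=0.4400, next y-line at t=0.9469; Δt_x=2.0000, Δt_y=1.1547
    x: enter (3,2) at t=0.4400
    y: enter (3,1) at t=0.9469 ← occupied
  → r_3 = 0.9469
beam 4: φ=90°, α=285°
  dir = (cos 285°, sin 285°) = (0.2588, -0.9659); from cell (4,2)
  next x-line at t=3.0137, next y-line at t=0.8489; Δt_x=3.8637, Δt_y=1.0353
    y: enter (4,1) at t=0.8489
    y: enter (4,0) at t=1.8842 ← occupied
  → r_4 = 1.8842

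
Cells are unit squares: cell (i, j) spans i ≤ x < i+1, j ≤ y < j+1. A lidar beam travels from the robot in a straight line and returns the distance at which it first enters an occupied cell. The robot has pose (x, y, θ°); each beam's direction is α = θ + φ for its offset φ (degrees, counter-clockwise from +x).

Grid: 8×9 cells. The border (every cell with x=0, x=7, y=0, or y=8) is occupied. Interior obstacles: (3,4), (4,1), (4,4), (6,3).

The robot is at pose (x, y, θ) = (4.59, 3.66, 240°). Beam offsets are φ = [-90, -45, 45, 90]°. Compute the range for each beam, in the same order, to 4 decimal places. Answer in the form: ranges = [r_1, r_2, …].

ranges = [0.6800, 3.7166, 2.7538, 2.7828]

beam 1: φ=-90°, α=150°
  dir = (cos 150°, sin 150°) = (-0.8660, 0.5000); from cell (4,3)
  next x-line at t=0.6813, next y-line at t=0.6800; Δt_x=1.1547, Δt_y=2.0000
    y: enter (4,4) at t=0.6800 ← occupied
  → r_1 = 0.6800
beam 2: φ=-45°, α=195°
  dir = (cos 195°, sin 195°) = (-0.9659, -0.2588); from cell (4,3)
  next x-line at t=0.6108, next y-line at t=2.5500; Δt_x=1.0353, Δt_y=3.8637
    x: enter (3,3) at t=0.6108
    x: enter (2,3) at t=1.6461
    y: enter (2,2) at t=2.5500
    x: enter (1,2) at t=2.6814
    x: enter (0,2) at t=3.7166 ← occupied
  → r_2 = 3.7166
beam 3: φ=45°, α=285°
  dir = (cos 285°, sin 285°) = (0.2588, -0.9659); from cell (4,3)
  next x-line at t=1.5841, next y-line at t=0.6833; Δt_x=3.8637, Δt_y=1.0353
    y: enter (4,2) at t=0.6833
    x: enter (5,2) at t=1.5841
    y: enter (5,1) at t=1.7186
    y: enter (5,0) at t=2.7538 ← occupied
  → r_3 = 2.7538
beam 4: φ=90°, α=330°
  dir = (cos 330°, sin 330°) = (0.8660, -0.5000); from cell (4,3)
  next x-line at t=0.4734, next y-line at t=1.3200; Δt_x=1.1547, Δt_y=2.0000
    x: enter (5,3) at t=0.4734
    y: enter (5,2) at t=1.3200
    x: enter (6,2) at t=1.6281
    x: enter (7,2) at t=2.7828 ← occupied
  → r_4 = 2.7828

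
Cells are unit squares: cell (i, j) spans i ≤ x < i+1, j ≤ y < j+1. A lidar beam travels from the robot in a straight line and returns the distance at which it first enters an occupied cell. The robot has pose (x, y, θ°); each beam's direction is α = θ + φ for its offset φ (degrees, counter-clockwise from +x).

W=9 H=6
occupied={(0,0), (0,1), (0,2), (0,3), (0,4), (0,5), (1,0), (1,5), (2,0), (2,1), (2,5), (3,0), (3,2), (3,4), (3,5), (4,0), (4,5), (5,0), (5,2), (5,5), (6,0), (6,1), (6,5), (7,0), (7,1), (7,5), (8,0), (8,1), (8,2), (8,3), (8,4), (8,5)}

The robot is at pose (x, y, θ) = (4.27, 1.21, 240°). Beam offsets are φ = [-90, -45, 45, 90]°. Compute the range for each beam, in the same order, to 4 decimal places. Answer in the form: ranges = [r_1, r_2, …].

beam 1: φ=-90°, α=150°
  direction (-0.8660, 0.5000); cell (4,1); t to first gridline: x 0.3118, y 1.5800 (then +1.1547 / +2.0000)
    (3,1) via x @ 0.3118
    (2,1) via x @ 1.4665  # hit
  → r_1 = 1.4665
beam 2: φ=-45°, α=195°
  direction (-0.9659, -0.2588); cell (4,1); t to first gridline: x 0.2795, y 0.8114 (then +1.0353 / +3.8637)
    (3,1) via x @ 0.2795
    (3,0) via y @ 0.8114  # hit
  → r_2 = 0.8114
beam 3: φ=45°, α=285°
  direction (0.2588, -0.9659); cell (4,1); t to first gridline: x 2.8205, y 0.2174 (then +3.8637 / +1.0353)
    (4,0) via y @ 0.2174  # hit
  → r_3 = 0.2174
beam 4: φ=90°, α=330°
  direction (0.8660, -0.5000); cell (4,1); t to first gridline: x 0.8429, y 0.4200 (then +1.1547 / +2.0000)
    (4,0) via y @ 0.4200  # hit
  → r_4 = 0.4200

ranges = [1.4665, 0.8114, 0.2174, 0.4200]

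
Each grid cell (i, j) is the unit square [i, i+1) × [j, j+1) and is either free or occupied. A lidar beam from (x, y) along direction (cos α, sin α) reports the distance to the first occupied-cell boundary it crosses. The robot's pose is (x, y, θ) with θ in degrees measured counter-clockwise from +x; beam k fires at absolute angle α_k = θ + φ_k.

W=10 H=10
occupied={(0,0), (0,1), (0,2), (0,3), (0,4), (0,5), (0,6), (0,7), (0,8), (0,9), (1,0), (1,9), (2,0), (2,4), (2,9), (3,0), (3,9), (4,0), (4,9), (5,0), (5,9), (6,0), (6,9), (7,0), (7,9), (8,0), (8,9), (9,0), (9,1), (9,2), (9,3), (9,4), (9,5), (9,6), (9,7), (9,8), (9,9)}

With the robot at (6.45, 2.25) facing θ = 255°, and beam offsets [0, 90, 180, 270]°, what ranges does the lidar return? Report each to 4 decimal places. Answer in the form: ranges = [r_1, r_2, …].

ranges = [1.2941, 2.6400, 6.9881, 5.6423]

beam 1: φ=0°, α=255°
  cosα=-0.2588 sinα=-0.9659 | (6,2) | tMaxX 1.7387 tMaxY 0.2588 | tΔX 3.8637 tΔY 1.0353
    t=0.2588 [y] (6,1)
    t=1.2941 [y] (6,0) — stop
  → r_1 = 1.2941
beam 2: φ=90°, α=345°
  cosα=0.9659 sinα=-0.2588 | (6,2) | tMaxX 0.5694 tMaxY 0.9659 | tΔX 1.0353 tΔY 3.8637
    t=0.5694 [x] (7,2)
    t=0.9659 [y] (7,1)
    t=1.6047 [x] (8,1)
    t=2.6400 [x] (9,1) — stop
  → r_2 = 2.6400
beam 3: φ=180°, α=75°
  cosα=0.2588 sinα=0.9659 | (6,2) | tMaxX 2.1250 tMaxY 0.7765 | tΔX 3.8637 tΔY 1.0353
    t=0.7765 [y] (6,3)
    t=1.8117 [y] (6,4)
    t=2.1250 [x] (7,4)
    t=2.8470 [y] (7,5)
    t=3.8823 [y] (7,6)
    t=4.9176 [y] (7,7)
    t=5.9528 [y] (7,8)
    t=5.9887 [x] (8,8)
    t=6.9881 [y] (8,9) — stop
  → r_3 = 6.9881
beam 4: φ=270°, α=165°
  cosα=-0.9659 sinα=0.2588 | (6,2) | tMaxX 0.4659 tMaxY 2.8978 | tΔX 1.0353 tΔY 3.8637
    t=0.4659 [x] (5,2)
    t=1.5012 [x] (4,2)
    t=2.5364 [x] (3,2)
    t=2.8978 [y] (3,3)
    t=3.5717 [x] (2,3)
    t=4.6070 [x] (1,3)
    t=5.6423 [x] (0,3) — stop
  → r_4 = 5.6423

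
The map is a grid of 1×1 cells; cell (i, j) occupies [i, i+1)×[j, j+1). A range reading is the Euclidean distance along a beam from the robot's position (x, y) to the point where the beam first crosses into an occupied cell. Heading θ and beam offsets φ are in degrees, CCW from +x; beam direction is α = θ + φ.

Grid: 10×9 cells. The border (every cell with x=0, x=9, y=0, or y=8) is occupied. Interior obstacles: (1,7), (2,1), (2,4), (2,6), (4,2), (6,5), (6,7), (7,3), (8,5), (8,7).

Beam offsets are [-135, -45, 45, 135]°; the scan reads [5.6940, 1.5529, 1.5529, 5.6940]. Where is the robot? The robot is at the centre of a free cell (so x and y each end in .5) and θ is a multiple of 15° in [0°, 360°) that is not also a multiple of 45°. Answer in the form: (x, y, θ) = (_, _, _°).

The pose lattice has 46·16 = 736 candidates. Test each by forward raycasting.
  (4.5, 5.5, 195°): beam 1 = 2.8868 ≠ 5.6940 ✗
  (4.5, 1.5, 345°): beam 1 = 1.0000 ≠ 5.6940 ✗
  (4.5, 1.5, 285°): beam 1 = 4.0415 ≠ 5.6940 ✗
  …
  (7.5, 6.5, 30°): r_1=5.6940, r_2=1.5529, r_3=1.5529, r_4=5.6940 — all match ✓
Unique over the lattice → pose = (7.5, 6.5, 30°).

(x, y, θ) = (7.5, 6.5, 30°)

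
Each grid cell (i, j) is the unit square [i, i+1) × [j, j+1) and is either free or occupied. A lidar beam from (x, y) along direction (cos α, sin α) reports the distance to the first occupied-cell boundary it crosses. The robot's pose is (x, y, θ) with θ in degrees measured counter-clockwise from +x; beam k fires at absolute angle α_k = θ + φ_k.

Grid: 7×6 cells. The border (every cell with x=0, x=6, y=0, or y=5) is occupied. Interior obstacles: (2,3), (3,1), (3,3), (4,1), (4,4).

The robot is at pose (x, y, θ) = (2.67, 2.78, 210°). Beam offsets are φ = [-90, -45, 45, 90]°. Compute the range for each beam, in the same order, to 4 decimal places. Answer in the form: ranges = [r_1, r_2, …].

ranges = [0.2540, 1.7289, 1.8428, 0.9007]

beam 1: φ=-90°, α=120°
  cosα=-0.5000 sinα=0.8660 | (2,2) | tMaxX 1.3400 tMaxY 0.2540 | tΔX 2.0000 tΔY 1.1547
    t=0.2540 [y] (2,3) — stop
  → r_1 = 0.2540
beam 2: φ=-45°, α=165°
  cosα=-0.9659 sinα=0.2588 | (2,2) | tMaxX 0.6936 tMaxY 0.8500 | tΔX 1.0353 tΔY 3.8637
    t=0.6936 [x] (1,2)
    t=0.8500 [y] (1,3)
    t=1.7289 [x] (0,3) — stop
  → r_2 = 1.7289
beam 3: φ=45°, α=255°
  cosα=-0.2588 sinα=-0.9659 | (2,2) | tMaxX 2.5887 tMaxY 0.8075 | tΔX 3.8637 tΔY 1.0353
    t=0.8075 [y] (2,1)
    t=1.8428 [y] (2,0) — stop
  → r_3 = 1.8428
beam 4: φ=90°, α=300°
  cosα=0.5000 sinα=-0.8660 | (2,2) | tMaxX 0.6600 tMaxY 0.9007 | tΔX 2.0000 tΔY 1.1547
    t=0.6600 [x] (3,2)
    t=0.9007 [y] (3,1) — stop
  → r_4 = 0.9007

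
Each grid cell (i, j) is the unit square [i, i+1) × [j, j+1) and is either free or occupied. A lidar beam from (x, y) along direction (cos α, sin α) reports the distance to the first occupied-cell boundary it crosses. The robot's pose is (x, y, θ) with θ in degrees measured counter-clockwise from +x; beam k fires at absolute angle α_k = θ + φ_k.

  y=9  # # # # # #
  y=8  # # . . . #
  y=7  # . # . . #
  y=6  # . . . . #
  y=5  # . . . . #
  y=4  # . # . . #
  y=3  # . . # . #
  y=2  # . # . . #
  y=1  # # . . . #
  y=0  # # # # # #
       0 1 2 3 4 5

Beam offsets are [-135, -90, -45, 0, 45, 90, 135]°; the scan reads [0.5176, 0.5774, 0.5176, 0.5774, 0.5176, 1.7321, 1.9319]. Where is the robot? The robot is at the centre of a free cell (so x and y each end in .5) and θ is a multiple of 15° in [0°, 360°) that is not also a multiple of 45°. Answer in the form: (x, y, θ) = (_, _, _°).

(x, y, θ) = (1.5, 2.5, 330°)

Candidates: 26 free-cell centres × 16 headings = 416 poses. Raycast each; keep the one whose scan matches to 4 dp.
  (4.5, 5.5, 345°): beam 1 = 1.7321 ≠ 0.5176 ✗
  (4.5, 5.5, 120°): beam 3 = 1.9319 ≠ 0.5176 ✗
  (4.5, 3.5, 30°): beam 1 = 2.5882 ≠ 0.5176 ✗
  …
  (1.5, 2.5, 330°): r_1=0.5176, r_2=0.5774, r_3=0.5176, r_4=0.5774, r_5=0.5176, r_6=1.7321, r_7=1.9319 — all match ✓
No second candidate reproduces the full scan.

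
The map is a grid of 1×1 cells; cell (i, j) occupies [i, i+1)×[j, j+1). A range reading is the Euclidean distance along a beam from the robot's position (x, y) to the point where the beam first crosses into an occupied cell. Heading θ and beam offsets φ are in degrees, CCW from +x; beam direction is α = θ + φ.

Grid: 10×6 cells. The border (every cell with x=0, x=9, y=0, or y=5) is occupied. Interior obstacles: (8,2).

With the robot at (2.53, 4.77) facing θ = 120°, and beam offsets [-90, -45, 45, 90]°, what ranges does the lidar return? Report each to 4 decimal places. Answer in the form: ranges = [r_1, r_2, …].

beam 1: φ=-90°, α=30°
  direction (0.8660, 0.5000); cell (2,4); t to first gridline: x 0.5427, y 0.4600 (then +1.1547 / +2.0000)
    (2,5) via y @ 0.4600  # hit
  → r_1 = 0.4600
beam 2: φ=-45°, α=75°
  direction (0.2588, 0.9659); cell (2,4); t to first gridline: x 1.8159, y 0.2381 (then +3.8637 / +1.0353)
    (2,5) via y @ 0.2381  # hit
  → r_2 = 0.2381
beam 3: φ=45°, α=165°
  direction (-0.9659, 0.2588); cell (2,4); t to first gridline: x 0.5487, y 0.8887 (then +1.0353 / +3.8637)
    (1,4) via x @ 0.5487
    (1,5) via y @ 0.8887  # hit
  → r_3 = 0.8887
beam 4: φ=90°, α=210°
  direction (-0.8660, -0.5000); cell (2,4); t to first gridline: x 0.6120, y 1.5400 (then +1.1547 / +2.0000)
    (1,4) via x @ 0.6120
    (1,3) via y @ 1.5400
    (0,3) via x @ 1.7667  # hit
  → r_4 = 1.7667

ranges = [0.4600, 0.2381, 0.8887, 1.7667]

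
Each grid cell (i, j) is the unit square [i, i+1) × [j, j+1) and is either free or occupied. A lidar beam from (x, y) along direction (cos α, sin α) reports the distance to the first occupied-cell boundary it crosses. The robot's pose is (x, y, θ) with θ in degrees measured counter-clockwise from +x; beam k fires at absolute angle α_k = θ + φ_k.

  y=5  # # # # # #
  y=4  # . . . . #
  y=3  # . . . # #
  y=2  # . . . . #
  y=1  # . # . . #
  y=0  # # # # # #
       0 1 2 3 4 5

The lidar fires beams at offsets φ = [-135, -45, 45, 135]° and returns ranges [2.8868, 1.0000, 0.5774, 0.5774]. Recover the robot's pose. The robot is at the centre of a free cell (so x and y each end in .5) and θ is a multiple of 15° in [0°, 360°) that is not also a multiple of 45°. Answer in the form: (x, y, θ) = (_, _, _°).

(x, y, θ) = (1.5, 4.5, 75°)

Enumerate (i+0.5, j+0.5, θ) over the 14 free cells and 16 admissible headings. For each, cast all 4 beams and compare to the given ranges.
  (2.5, 3.5, 255°): beam 1 = 1.7321 ≠ 2.8868 ✗
  (2.5, 2.5, 30°): beam 1 = 0.5176 ≠ 2.8868 ✗
  (1.5, 4.5, 105°): beam 2 = 0.5774 ≠ 1.0000 ✗
  (2.5, 3.5, 195°): beam 1 = 1.7321 ≠ 2.8868 ✗
  …
  (1.5, 4.5, 75°): r_1=2.8868, r_2=1.0000, r_3=0.5774, r_4=0.5774 — all match ✓
Unique over the lattice → pose = (1.5, 4.5, 75°).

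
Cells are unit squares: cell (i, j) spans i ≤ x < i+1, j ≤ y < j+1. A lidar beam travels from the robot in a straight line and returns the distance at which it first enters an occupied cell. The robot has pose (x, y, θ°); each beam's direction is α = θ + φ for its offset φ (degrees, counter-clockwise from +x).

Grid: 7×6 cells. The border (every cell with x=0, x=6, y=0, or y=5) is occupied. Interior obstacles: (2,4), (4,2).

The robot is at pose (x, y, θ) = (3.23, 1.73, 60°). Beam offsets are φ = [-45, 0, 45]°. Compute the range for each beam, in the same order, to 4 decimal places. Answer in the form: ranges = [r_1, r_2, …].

ranges = [1.0432, 3.7759, 2.3501]

beam 1: φ=-45°, α=15°
  dir = (cos 15°, sin 15°) = (0.9659, 0.2588); from cell (3,1)
  next x-line at t=0.7972, next y-line at t=1.0432; Δt_x=1.0353, Δt_y=3.8637
    x: enter (4,1) at t=0.7972
    y: enter (4,2) at t=1.0432 ← occupied
  → r_1 = 1.0432
beam 2: φ=0°, α=60°
  dir = (cos 60°, sin 60°) = (0.5000, 0.8660); from cell (3,1)
  next x-line at t=1.5400, next y-line at t=0.3118; Δt_x=2.0000, Δt_y=1.1547
    y: enter (3,2) at t=0.3118
    y: enter (3,3) at t=1.4665
    x: enter (4,3) at t=1.5400
    y: enter (4,4) at t=2.6212
    x: enter (5,4) at t=3.5400
    y: enter (5,5) at t=3.7759 ← occupied
  → r_2 = 3.7759
beam 3: φ=45°, α=105°
  dir = (cos 105°, sin 105°) = (-0.2588, 0.9659); from cell (3,1)
  next x-line at t=0.8887, next y-line at t=0.2795; Δt_x=3.8637, Δt_y=1.0353
    y: enter (3,2) at t=0.2795
    x: enter (2,2) at t=0.8887
    y: enter (2,3) at t=1.3148
    y: enter (2,4) at t=2.3501 ← occupied
  → r_3 = 2.3501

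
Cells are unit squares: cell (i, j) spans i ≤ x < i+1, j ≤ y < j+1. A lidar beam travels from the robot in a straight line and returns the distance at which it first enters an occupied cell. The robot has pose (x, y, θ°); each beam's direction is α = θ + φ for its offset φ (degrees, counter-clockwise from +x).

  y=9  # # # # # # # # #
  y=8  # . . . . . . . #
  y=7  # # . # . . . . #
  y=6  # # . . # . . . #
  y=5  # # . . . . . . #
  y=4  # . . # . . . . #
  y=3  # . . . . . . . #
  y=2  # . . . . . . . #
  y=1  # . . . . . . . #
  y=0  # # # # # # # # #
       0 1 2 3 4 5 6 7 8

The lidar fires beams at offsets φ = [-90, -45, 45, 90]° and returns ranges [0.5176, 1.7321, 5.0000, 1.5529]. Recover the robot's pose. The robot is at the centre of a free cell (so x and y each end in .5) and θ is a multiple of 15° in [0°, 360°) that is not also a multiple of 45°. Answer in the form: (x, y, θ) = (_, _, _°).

(x, y, θ) = (3.5, 6.5, 195°)

Enumerate (i+0.5, j+0.5, θ) over the 50 free cells and 16 admissible headings. For each, cast all 4 beams and compare to the given ranges.
  (4.5, 3.5, 345°): beam 1 = 2.5882 ≠ 0.5176 ✗
  (3.5, 3.5, 195°): beam 2 = 2.8868 ≠ 1.7321 ✗
  (6.5, 8.5, 300°): beam 1 = 2.8868 ≠ 0.5176 ✗
  …
  (3.5, 6.5, 195°): r_1=0.5176, r_2=1.7321, r_3=5.0000, r_4=1.5529 — all match ✓
Unique over the lattice → pose = (3.5, 6.5, 195°).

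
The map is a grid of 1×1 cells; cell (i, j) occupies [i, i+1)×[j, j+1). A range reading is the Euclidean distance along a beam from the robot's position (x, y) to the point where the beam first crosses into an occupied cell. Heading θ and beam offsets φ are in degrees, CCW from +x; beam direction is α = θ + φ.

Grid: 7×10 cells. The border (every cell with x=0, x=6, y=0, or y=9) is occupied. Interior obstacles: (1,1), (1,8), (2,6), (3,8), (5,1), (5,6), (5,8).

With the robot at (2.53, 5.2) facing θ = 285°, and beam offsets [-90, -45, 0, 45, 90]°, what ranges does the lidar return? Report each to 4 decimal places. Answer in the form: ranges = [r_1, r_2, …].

beam 1: φ=-90°, α=195°
  cosα=-0.9659 sinα=-0.2588 | (2,5) | tMaxX 0.5487 tMaxY 0.7727 | tΔX 1.0353 tΔY 3.8637
    t=0.5487 [x] (1,5)
    t=0.7727 [y] (1,4)
    t=1.5840 [x] (0,4) — stop
  → r_1 = 1.5840
beam 2: φ=-45°, α=240°
  cosα=-0.5000 sinα=-0.8660 | (2,5) | tMaxX 1.0600 tMaxY 0.2309 | tΔX 2.0000 tΔY 1.1547
    t=0.2309 [y] (2,4)
    t=1.0600 [x] (1,4)
    t=1.3856 [y] (1,3)
    t=2.5403 [y] (1,2)
    t=3.0600 [x] (0,2) — stop
  → r_2 = 3.0600
beam 3: φ=0°, α=285°
  cosα=0.2588 sinα=-0.9659 | (2,5) | tMaxX 1.8159 tMaxY 0.2071 | tΔX 3.8637 tΔY 1.0353
    t=0.2071 [y] (2,4)
    t=1.2423 [y] (2,3)
    t=1.8159 [x] (3,3)
    t=2.2776 [y] (3,2)
    t=3.3129 [y] (3,1)
    t=4.3482 [y] (3,0) — stop
  → r_3 = 4.3482
beam 4: φ=45°, α=330°
  cosα=0.8660 sinα=-0.5000 | (2,5) | tMaxX 0.5427 tMaxY 0.4000 | tΔX 1.1547 tΔY 2.0000
    t=0.4000 [y] (2,4)
    t=0.5427 [x] (3,4)
    t=1.6974 [x] (4,4)
    t=2.4000 [y] (4,3)
    t=2.8521 [x] (5,3)
    t=4.0068 [x] (6,3) — stop
  → r_4 = 4.0068
beam 5: φ=90°, α=15°
  cosα=0.9659 sinα=0.2588 | (2,5) | tMaxX 0.4866 tMaxY 3.0910 | tΔX 1.0353 tΔY 3.8637
    t=0.4866 [x] (3,5)
    t=1.5219 [x] (4,5)
    t=2.5571 [x] (5,5)
    t=3.0910 [y] (5,6) — stop
  → r_5 = 3.0910

ranges = [1.5840, 3.0600, 4.3482, 4.0068, 3.0910]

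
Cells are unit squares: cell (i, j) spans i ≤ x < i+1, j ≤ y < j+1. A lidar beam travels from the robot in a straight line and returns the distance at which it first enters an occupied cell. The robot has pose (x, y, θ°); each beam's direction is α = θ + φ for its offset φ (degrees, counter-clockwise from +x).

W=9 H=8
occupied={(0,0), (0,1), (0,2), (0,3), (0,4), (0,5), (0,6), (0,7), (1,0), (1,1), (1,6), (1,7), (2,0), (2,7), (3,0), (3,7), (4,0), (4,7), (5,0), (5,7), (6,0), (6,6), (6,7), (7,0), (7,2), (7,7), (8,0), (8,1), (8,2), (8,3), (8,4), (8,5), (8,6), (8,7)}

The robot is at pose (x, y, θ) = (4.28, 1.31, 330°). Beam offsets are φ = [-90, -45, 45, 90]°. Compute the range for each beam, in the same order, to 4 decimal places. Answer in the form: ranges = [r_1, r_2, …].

ranges = [0.3580, 0.3209, 2.8160, 5.4155]

beam 1: φ=-90°, α=240°
  d=(-0.5000,-0.8660)  start (4,1)  tX=0.5600 tY=0.3580  stride 1/|dx|=2.0000 1/|dy|=1.1547
    cross y-line → (4,0), t=0.3580 (wall)
  → r_1 = 0.3580
beam 2: φ=-45°, α=285°
  d=(0.2588,-0.9659)  start (4,1)  tX=2.7819 tY=0.3209  stride 1/|dx|=3.8637 1/|dy|=1.0353
    cross y-line → (4,0), t=0.3209 (wall)
  → r_2 = 0.3209
beam 3: φ=45°, α=15°
  d=(0.9659,0.2588)  start (4,1)  tX=0.7454 tY=2.6660  stride 1/|dx|=1.0353 1/|dy|=3.8637
    cross x-line → (5,1), t=0.7454
    cross x-line → (6,1), t=1.7807
    cross y-line → (6,2), t=2.6660
    cross x-line → (7,2), t=2.8160 (wall)
  → r_3 = 2.8160
beam 4: φ=90°, α=60°
  d=(0.5000,0.8660)  start (4,1)  tX=1.4400 tY=0.7967  stride 1/|dx|=2.0000 1/|dy|=1.1547
    cross y-line → (4,2), t=0.7967
    cross x-line → (5,2), t=1.4400
    cross y-line → (5,3), t=1.9514
    cross y-line → (5,4), t=3.1061
    cross x-line → (6,4), t=3.4400
    cross y-line → (6,5), t=4.2608
    cross y-line → (6,6), t=5.4155 (wall)
  → r_4 = 5.4155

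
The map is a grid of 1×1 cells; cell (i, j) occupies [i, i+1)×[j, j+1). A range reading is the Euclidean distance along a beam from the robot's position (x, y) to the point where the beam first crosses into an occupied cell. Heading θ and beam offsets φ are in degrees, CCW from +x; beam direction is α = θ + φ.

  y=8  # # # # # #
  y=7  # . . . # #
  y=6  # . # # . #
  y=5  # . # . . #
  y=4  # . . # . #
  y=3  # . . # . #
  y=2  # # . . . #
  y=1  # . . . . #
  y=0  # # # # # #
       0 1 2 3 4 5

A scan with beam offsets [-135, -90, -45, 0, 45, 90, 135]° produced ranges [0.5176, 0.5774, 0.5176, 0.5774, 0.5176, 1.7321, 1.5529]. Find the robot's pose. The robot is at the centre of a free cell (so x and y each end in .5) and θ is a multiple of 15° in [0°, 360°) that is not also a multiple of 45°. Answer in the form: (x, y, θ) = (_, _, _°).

(x, y, θ) = (3.5, 5.5, 240°)

Candidates: 21 free-cell centres × 16 headings = 336 poses. Raycast each; keep the one whose scan matches to 4 dp.
  (2.5, 3.5, 15°): beam 1 = 1.0000 ≠ 0.5176 ✗
  (1.5, 5.5, 15°): beam 1 = 1.0000 ≠ 0.5176 ✗
  (1.5, 6.5, 60°): beam 1 = 5.6940 ≠ 0.5176 ✗
  …
  (3.5, 5.5, 240°): r_1=0.5176, r_2=0.5774, r_3=0.5176, r_4=0.5774, r_5=0.5176, r_6=1.7321, r_7=1.5529 — all match ✓
No second candidate reproduces the full scan.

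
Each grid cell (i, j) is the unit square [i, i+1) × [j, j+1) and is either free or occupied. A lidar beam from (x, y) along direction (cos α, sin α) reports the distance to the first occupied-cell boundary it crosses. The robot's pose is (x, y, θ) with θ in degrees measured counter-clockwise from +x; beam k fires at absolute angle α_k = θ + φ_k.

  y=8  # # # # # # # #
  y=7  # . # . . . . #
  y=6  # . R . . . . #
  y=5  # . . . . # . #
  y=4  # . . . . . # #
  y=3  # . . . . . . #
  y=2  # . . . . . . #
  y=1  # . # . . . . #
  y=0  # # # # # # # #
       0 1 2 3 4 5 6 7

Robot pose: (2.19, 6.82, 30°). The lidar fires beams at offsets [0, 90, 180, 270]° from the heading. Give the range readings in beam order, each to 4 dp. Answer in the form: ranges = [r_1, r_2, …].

beam 1: φ=0°, α=30°
  cosα=0.8660 sinα=0.5000 | (2,6) | tMaxX 0.9353 tMaxY 0.3600 | tΔX 1.1547 tΔY 2.0000
    t=0.3600 [y] (2,7) — stop
  → r_1 = 0.3600
beam 2: φ=90°, α=120°
  cosα=-0.5000 sinα=0.8660 | (2,6) | tMaxX 0.3800 tMaxY 0.2078 | tΔX 2.0000 tΔY 1.1547
    t=0.2078 [y] (2,7) — stop
  → r_2 = 0.2078
beam 3: φ=180°, α=210°
  cosα=-0.8660 sinα=-0.5000 | (2,6) | tMaxX 0.2194 tMaxY 1.6400 | tΔX 1.1547 tΔY 2.0000
    t=0.2194 [x] (1,6)
    t=1.3741 [x] (0,6) — stop
  → r_3 = 1.3741
beam 4: φ=270°, α=300°
  cosα=0.5000 sinα=-0.8660 | (2,6) | tMaxX 1.6200 tMaxY 0.9469 | tΔX 2.0000 tΔY 1.1547
    t=0.9469 [y] (2,5)
    t=1.6200 [x] (3,5)
    t=2.1016 [y] (3,4)
    t=3.2563 [y] (3,3)
    t=3.6200 [x] (4,3)
    t=4.4110 [y] (4,2)
    t=5.5657 [y] (4,1)
    t=5.6200 [x] (5,1)
    t=6.7204 [y] (5,0) — stop
  → r_4 = 6.7204

ranges = [0.3600, 0.2078, 1.3741, 6.7204]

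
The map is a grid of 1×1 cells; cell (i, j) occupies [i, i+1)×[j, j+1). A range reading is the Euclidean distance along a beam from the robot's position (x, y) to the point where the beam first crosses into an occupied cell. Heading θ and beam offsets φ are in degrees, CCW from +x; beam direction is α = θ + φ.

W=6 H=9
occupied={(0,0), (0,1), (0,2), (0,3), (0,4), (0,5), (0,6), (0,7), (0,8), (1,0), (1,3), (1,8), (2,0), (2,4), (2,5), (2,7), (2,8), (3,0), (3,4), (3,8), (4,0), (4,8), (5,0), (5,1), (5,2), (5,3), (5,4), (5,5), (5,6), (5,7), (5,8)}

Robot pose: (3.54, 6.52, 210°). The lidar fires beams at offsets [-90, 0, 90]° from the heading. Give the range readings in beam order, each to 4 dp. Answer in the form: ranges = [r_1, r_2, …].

beam 1: φ=-90°, α=120°
  direction (-0.5000, 0.8660); cell (3,6); t to first gridline: x 1.0800, y 0.5543 (then +2.0000 / +1.1547)
    (3,7) via y @ 0.5543
    (2,7) via x @ 1.0800  # hit
  → r_1 = 1.0800
beam 2: φ=0°, α=210°
  direction (-0.8660, -0.5000); cell (3,6); t to first gridline: x 0.6235, y 1.0400 (then +1.1547 / +2.0000)
    (2,6) via x @ 0.6235
    (2,5) via y @ 1.0400  # hit
  → r_2 = 1.0400
beam 3: φ=90°, α=300°
  direction (0.5000, -0.8660); cell (3,6); t to first gridline: x 0.9200, y 0.6004 (then +2.0000 / +1.1547)
    (3,5) via y @ 0.6004
    (4,5) via x @ 0.9200
    (4,4) via y @ 1.7551
    (4,3) via y @ 2.9098
    (5,3) via x @ 2.9200  # hit
  → r_3 = 2.9200

ranges = [1.0800, 1.0400, 2.9200]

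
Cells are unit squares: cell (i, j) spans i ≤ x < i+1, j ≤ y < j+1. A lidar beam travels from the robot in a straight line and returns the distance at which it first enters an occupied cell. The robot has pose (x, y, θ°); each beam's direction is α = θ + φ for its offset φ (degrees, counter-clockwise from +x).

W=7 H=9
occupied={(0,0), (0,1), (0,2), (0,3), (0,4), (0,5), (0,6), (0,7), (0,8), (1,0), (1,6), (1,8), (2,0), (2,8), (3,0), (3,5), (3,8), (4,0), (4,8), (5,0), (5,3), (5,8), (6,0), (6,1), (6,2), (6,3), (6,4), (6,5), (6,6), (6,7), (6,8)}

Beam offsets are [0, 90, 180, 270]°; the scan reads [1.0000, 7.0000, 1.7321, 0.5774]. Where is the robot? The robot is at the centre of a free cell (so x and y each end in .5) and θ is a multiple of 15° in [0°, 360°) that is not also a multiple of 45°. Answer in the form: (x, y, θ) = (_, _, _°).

Enumerate (i+0.5, j+0.5, θ) over the 32 free cells and 16 admissible headings. For each, cast all 4 beams and compare to the given ranges.
  (4.5, 4.5, 105°): beam 1 = 3.6235 ≠ 1.0000 ✗
  (2.5, 5.5, 15°): beam 1 = 0.5176 ≠ 1.0000 ✗
  (1.5, 7.5, 300°): beam 1 = 0.5774 ≠ 1.0000 ✗
  (3.5, 3.5, 150°): beam 1 = 2.8868 ≠ 1.0000 ✗
  …
  (2.5, 1.5, 330°): r_1=1.0000, r_2=7.0000, r_3=1.7321, r_4=0.5774 — all match ✓
Unique over the lattice → pose = (2.5, 1.5, 330°).

(x, y, θ) = (2.5, 1.5, 330°)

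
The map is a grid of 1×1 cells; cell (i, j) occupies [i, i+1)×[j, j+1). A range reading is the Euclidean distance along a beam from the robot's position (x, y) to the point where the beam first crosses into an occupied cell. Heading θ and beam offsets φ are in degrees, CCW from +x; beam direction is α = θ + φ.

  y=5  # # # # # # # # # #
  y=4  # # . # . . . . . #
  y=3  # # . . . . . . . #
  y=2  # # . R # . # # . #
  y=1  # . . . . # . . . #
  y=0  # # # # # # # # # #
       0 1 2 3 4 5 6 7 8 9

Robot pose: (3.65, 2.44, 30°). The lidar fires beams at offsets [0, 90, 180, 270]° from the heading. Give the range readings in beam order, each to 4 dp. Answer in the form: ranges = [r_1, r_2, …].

beam 1: φ=0°, α=30°
  direction (0.8660, 0.5000); cell (3,2); t to first gridline: x 0.4041, y 1.1200 (then +1.1547 / +2.0000)
    (4,2) via x @ 0.4041  # hit
  → r_1 = 0.4041
beam 2: φ=90°, α=120°
  direction (-0.5000, 0.8660); cell (3,2); t to first gridline: x 1.3000, y 0.6466 (then +2.0000 / +1.1547)
    (3,3) via y @ 0.6466
    (2,3) via x @ 1.3000
    (2,4) via y @ 1.8013
    (2,5) via y @ 2.9560  # hit
  → r_2 = 2.9560
beam 3: φ=180°, α=210°
  direction (-0.8660, -0.5000); cell (3,2); t to first gridline: x 0.7506, y 0.8800 (then +1.1547 / +2.0000)
    (2,2) via x @ 0.7506
    (2,1) via y @ 0.8800
    (1,1) via x @ 1.9053
    (1,0) via y @ 2.8800  # hit
  → r_3 = 2.8800
beam 4: φ=270°, α=300°
  direction (0.5000, -0.8660); cell (3,2); t to first gridline: x 0.7000, y 0.5081 (then +2.0000 / +1.1547)
    (3,1) via y @ 0.5081
    (4,1) via x @ 0.7000
    (4,0) via y @ 1.6628  # hit
  → r_4 = 1.6628

ranges = [0.4041, 2.9560, 2.8800, 1.6628]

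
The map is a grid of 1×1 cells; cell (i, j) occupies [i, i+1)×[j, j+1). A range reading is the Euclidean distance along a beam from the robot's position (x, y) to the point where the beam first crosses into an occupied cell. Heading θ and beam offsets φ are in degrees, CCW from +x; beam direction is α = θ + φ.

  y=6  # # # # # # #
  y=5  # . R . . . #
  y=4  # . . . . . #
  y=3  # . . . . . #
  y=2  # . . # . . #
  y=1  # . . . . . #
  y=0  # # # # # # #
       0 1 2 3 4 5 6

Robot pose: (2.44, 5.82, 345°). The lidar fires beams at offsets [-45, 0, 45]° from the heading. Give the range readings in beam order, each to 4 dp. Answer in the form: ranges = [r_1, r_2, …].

ranges = [5.5657, 3.6856, 0.3600]

beam 1: φ=-45°, α=300°
  direction (0.5000, -0.8660); cell (2,5); t to first gridline: x 1.1200, y 0.9469 (then +2.0000 / +1.1547)
    (2,4) via y @ 0.9469
    (3,4) via x @ 1.1200
    (3,3) via y @ 2.1016
    (4,3) via x @ 3.1200
    (4,2) via y @ 3.2563
    (4,1) via y @ 4.4110
    (5,1) via x @ 5.1200
    (5,0) via y @ 5.5657  # hit
  → r_1 = 5.5657
beam 2: φ=0°, α=345°
  direction (0.9659, -0.2588); cell (2,5); t to first gridline: x 0.5798, y 3.1682 (then +1.0353 / +3.8637)
    (3,5) via x @ 0.5798
    (4,5) via x @ 1.6150
    (5,5) via x @ 2.6503
    (5,4) via y @ 3.1682
    (6,4) via x @ 3.6856  # hit
  → r_2 = 3.6856
beam 3: φ=45°, α=30°
  direction (0.8660, 0.5000); cell (2,5); t to first gridline: x 0.6466, y 0.3600 (then +1.1547 / +2.0000)
    (2,6) via y @ 0.3600  # hit
  → r_3 = 0.3600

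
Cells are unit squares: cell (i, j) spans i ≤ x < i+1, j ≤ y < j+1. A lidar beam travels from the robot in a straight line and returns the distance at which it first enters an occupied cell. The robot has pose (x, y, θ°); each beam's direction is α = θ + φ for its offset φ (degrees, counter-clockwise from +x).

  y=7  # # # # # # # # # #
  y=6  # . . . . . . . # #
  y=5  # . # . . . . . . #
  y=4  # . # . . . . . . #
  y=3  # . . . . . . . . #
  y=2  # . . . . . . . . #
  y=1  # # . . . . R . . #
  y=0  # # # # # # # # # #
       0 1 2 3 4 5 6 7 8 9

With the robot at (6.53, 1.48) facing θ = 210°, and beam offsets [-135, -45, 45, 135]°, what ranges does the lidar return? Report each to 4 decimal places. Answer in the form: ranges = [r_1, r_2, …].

beam 1: φ=-135°, α=75°
  d=(0.2588,0.9659)  start (6,1)  tX=1.8159 tY=0.5383  stride 1/|dx|=3.8637 1/|dy|=1.0353
    cross y-line → (6,2), t=0.5383
    cross y-line → (6,3), t=1.5736
    cross x-line → (7,3), t=1.8159
    cross y-line → (7,4), t=2.6089
    cross y-line → (7,5), t=3.6442
    cross y-line → (7,6), t=4.6794
    cross x-line → (8,6), t=5.6796 (wall)
  → r_1 = 5.6796
beam 2: φ=-45°, α=165°
  d=(-0.9659,0.2588)  start (6,1)  tX=0.5487 tY=2.0091  stride 1/|dx|=1.0353 1/|dy|=3.8637
    cross x-line → (5,1), t=0.5487
    cross x-line → (4,1), t=1.5840
    cross y-line → (4,2), t=2.0091
    cross x-line → (3,2), t=2.6192
    cross x-line → (2,2), t=3.6545
    cross x-line → (1,2), t=4.6898
    cross x-line → (0,2), t=5.7251 (wall)
  → r_2 = 5.7251
beam 3: φ=45°, α=255°
  d=(-0.2588,-0.9659)  start (6,1)  tX=2.0478 tY=0.4969  stride 1/|dx|=3.8637 1/|dy|=1.0353
    cross y-line → (6,0), t=0.4969 (wall)
  → r_3 = 0.4969
beam 4: φ=135°, α=345°
  d=(0.9659,-0.2588)  start (6,1)  tX=0.4866 tY=1.8546  stride 1/|dx|=1.0353 1/|dy|=3.8637
    cross x-line → (7,1), t=0.4866
    cross x-line → (8,1), t=1.5219
    cross y-line → (8,0), t=1.8546 (wall)
  → r_4 = 1.8546

ranges = [5.6796, 5.7251, 0.4969, 1.8546]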